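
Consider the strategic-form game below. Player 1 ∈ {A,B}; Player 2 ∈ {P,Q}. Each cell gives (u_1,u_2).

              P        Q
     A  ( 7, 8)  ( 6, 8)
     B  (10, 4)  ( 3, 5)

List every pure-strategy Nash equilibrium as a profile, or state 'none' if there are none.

(A,P): not NE [P1→B gives 10>7]
(A,Q): NE
(B,P): not NE [P2→Q gives 5>4]
(B,Q): not NE [P1→A gives 6>3]

PSNE = {(A,Q)}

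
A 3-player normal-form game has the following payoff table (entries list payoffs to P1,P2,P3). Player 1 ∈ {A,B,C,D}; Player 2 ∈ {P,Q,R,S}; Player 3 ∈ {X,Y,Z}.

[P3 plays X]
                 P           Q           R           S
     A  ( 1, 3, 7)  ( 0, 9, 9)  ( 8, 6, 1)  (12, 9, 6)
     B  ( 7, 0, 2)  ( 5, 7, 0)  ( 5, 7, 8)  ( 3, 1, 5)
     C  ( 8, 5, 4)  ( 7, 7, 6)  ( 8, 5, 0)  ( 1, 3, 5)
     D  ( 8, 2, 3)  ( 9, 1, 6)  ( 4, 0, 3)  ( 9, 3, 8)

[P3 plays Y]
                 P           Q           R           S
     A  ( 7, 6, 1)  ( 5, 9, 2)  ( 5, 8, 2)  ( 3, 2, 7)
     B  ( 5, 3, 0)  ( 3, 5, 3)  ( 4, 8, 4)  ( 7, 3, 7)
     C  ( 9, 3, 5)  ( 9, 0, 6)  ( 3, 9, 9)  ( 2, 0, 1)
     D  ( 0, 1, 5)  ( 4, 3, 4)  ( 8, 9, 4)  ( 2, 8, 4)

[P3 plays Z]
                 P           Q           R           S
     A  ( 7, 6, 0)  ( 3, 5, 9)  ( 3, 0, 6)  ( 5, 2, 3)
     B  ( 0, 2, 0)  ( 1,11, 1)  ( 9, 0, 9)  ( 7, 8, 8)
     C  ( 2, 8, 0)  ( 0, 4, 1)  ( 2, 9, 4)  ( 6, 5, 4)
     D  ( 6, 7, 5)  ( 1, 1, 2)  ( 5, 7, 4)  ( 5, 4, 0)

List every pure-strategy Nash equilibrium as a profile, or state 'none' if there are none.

(A,P,X): not NE [P1→D gives 8>1; P2→S gives 9>3]
(A,P,Y): not NE [P1→C gives 9>7; P2→Q gives 9>6; P3→X gives 7>1]
(A,P,Z): not NE [P3→X gives 7>0]
(A,Q,X): not NE [P1→D gives 9>0]
(A,Q,Y): not NE [P1→C gives 9>5; P3→Z gives 9>2]
(A,Q,Z): not NE [P2→P gives 6>5]
(A,R,X): not NE [P2→S gives 9>6; P3→Z gives 6>1]
(A,R,Y): not NE [P1→D gives 8>5; P2→Q gives 9>8; P3→Z gives 6>2]
(A,R,Z): not NE [P1→B gives 9>3; P2→P gives 6>0]
(A,S,X): not NE [P3→Y gives 7>6]
(A,S,Y): not NE [P1→B gives 7>3; P2→Q gives 9>2]
(A,S,Z): not NE [P1→B gives 7>5; P2→P gives 6>2; P3→Y gives 7>3]
(B,P,X): not NE [P1→D gives 8>7; P2→R gives 7>0]
(B,P,Y): not NE [P1→C gives 9>5; P2→R gives 8>3; P3→X gives 2>0]
(B,P,Z): not NE [P1→A gives 7>0; P2→Q gives 11>2; P3→X gives 2>0]
(B,Q,X): not NE [P1→D gives 9>5; P3→Y gives 3>0]
(B,Q,Y): not NE [P1→C gives 9>3; P2→R gives 8>5]
(B,Q,Z): not NE [P1→A gives 3>1; P3→Y gives 3>1]
(B,R,X): not NE [P1→C gives 8>5; P3→Z gives 9>8]
(B,R,Y): not NE [P1→D gives 8>4; P3→Z gives 9>4]
(B,R,Z): not NE [P2→Q gives 11>0]
(B,S,X): not NE [P1→A gives 12>3; P2→R gives 7>1; P3→Z gives 8>5]
(B,S,Y): not NE [P2→R gives 8>3; P3→Z gives 8>7]
(B,S,Z): not NE [P2→Q gives 11>8]
(C,P,X): not NE [P2→Q gives 7>5; P3→Y gives 5>4]
(C,P,Y): not NE [P2→R gives 9>3]
(C,P,Z): not NE [P1→A gives 7>2; P2→R gives 9>8; P3→Y gives 5>0]
(C,Q,X): not NE [P1→D gives 9>7]
(C,Q,Y): not NE [P2→R gives 9>0]
(C,Q,Z): not NE [P1→A gives 3>0; P2→R gives 9>4; P3→Y gives 6>1]
(C,R,X): not NE [P2→Q gives 7>5; P3→Y gives 9>0]
(C,R,Y): not NE [P1→D gives 8>3]
(C,R,Z): not NE [P1→B gives 9>2; P3→Y gives 9>4]
(C,S,X): not NE [P1→A gives 12>1; P2→Q gives 7>3]
(C,S,Y): not NE [P1→B gives 7>2; P2→R gives 9>0; P3→X gives 5>1]
(C,S,Z): not NE [P1→B gives 7>6; P2→R gives 9>5; P3→X gives 5>4]
(D,P,X): not NE [P2→S gives 3>2; P3→Z gives 5>3]
(D,P,Y): not NE [P1→C gives 9>0; P2→R gives 9>1]
(D,P,Z): not NE [P1→A gives 7>6]
(D,Q,X): not NE [P2→S gives 3>1]
(D,Q,Y): not NE [P1→C gives 9>4; P2→R gives 9>3; P3→X gives 6>4]
(D,Q,Z): not NE [P1→A gives 3>1; P2→R gives 7>1; P3→X gives 6>2]
(D,R,X): not NE [P1→C gives 8>4; P2→S gives 3>0; P3→Z gives 4>3]
(D,R,Y): NE
(D,R,Z): not NE [P1→B gives 9>5]
(D,S,X): not NE [P1→A gives 12>9]
(D,S,Y): not NE [P1→B gives 7>2; P2→R gives 9>8; P3→X gives 8>4]
(D,S,Z): not NE [P1→B gives 7>5; P2→R gives 7>4; P3→X gives 8>0]

Nash profiles: (D,R,Y)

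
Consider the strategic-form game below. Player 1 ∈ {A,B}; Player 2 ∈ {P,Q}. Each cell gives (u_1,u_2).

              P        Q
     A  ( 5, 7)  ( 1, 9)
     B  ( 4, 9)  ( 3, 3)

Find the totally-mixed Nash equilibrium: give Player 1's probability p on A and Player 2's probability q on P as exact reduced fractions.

p=3/4, q=2/3

P1 indiff ⇒ q·5+(1-q)·1 = q·4+(1-q)·3 ⇒ q(1) = (1-q)(2) ⇒ q = 2/3
P2 indiff ⇒ p·7+(1-p)·9 = p·9+(1-p)·3 ⇒ p(-2) = (1-p)(-6) ⇒ p = 3/4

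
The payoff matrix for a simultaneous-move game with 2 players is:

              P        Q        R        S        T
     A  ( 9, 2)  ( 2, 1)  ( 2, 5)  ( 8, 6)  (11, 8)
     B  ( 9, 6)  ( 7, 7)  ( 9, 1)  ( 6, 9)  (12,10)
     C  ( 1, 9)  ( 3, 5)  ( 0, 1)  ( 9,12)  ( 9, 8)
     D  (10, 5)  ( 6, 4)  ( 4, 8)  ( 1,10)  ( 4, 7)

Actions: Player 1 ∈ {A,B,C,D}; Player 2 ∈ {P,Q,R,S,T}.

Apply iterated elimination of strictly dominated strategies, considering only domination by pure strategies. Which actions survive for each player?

P2 drop P (S beats it: A:6>2 B:9>6 C:12>9 D:10>5)
P1 drop D (B beats it: Q:7>6 R:9>4 S:6>1 T:12>4)
P2 drop Q (S beats it: A:6>1 B:9>7 C:12>5)
P2 drop R (S beats it: A:6>5 B:9>1 C:12>1)
P1→{A,B,C} P2→{S,T}

IESDS → P1:{A,B,C} P2:{S,T}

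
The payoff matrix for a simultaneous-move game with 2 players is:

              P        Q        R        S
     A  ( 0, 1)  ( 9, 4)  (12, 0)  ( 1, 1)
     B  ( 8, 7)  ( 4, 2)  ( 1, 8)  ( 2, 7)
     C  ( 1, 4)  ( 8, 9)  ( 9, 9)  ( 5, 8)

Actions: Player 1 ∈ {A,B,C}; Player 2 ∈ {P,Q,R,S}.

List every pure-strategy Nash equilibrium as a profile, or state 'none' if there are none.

Nash profiles: (A,Q)

(A,P): not NE [P1→B gives 8>0; P2→Q gives 4>1]
(A,Q): NE
(A,R): not NE [P2→Q gives 4>0]
(A,S): not NE [P1→C gives 5>1; P2→Q gives 4>1]
(B,P): not NE [P2→R gives 8>7]
(B,Q): not NE [P1→A gives 9>4; P2→R gives 8>2]
(B,R): not NE [P1→A gives 12>1]
(B,S): not NE [P1→C gives 5>2; P2→R gives 8>7]
(C,P): not NE [P1→B gives 8>1; P2→R gives 9>4]
(C,Q): not NE [P1→A gives 9>8]
(C,R): not NE [P1→A gives 12>9]
(C,S): not NE [P2→R gives 9>8]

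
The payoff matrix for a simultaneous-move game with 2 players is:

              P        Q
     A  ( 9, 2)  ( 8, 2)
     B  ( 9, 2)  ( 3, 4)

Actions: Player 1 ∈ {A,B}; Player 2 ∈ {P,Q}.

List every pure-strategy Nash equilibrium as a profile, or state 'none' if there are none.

(A,P): NE
(A,Q): NE
(B,P): not NE [P2→Q gives 4>2]
(B,Q): not NE [P1→A gives 8>3]

PSNE = {(A,P), (A,Q)}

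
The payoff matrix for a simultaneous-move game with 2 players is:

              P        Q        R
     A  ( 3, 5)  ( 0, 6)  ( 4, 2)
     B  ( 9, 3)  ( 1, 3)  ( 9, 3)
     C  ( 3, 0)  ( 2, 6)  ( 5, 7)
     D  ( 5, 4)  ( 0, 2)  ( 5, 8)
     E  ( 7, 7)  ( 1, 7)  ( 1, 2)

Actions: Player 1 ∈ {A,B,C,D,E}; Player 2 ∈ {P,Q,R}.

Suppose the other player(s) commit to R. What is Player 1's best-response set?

argmax u_1 = {B}

u_1(A vs R) = 4
u_1(B vs R) = 9
u_1(C vs R) = 5
u_1(D vs R) = 5
u_1(E vs R) = 1
max payoff 9 at {B}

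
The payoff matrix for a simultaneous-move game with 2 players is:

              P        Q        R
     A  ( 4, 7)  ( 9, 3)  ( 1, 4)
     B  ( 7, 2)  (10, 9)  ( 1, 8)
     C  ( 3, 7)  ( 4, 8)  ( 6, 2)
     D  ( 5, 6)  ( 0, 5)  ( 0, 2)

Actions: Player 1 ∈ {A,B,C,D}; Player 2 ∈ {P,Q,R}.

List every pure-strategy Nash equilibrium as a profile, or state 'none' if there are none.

(A,P): not NE [P1→B gives 7>4]
(A,Q): not NE [P1→B gives 10>9; P2→P gives 7>3]
(A,R): not NE [P1→C gives 6>1; P2→P gives 7>4]
(B,P): not NE [P2→Q gives 9>2]
(B,Q): NE
(B,R): not NE [P1→C gives 6>1; P2→Q gives 9>8]
(C,P): not NE [P1→B gives 7>3; P2→Q gives 8>7]
(C,Q): not NE [P1→B gives 10>4]
(C,R): not NE [P2→Q gives 8>2]
(D,P): not NE [P1→B gives 7>5]
(D,Q): not NE [P1→B gives 10>0; P2→P gives 6>5]
(D,R): not NE [P1→C gives 6>0; P2→P gives 6>2]

Nash profiles: (B,Q)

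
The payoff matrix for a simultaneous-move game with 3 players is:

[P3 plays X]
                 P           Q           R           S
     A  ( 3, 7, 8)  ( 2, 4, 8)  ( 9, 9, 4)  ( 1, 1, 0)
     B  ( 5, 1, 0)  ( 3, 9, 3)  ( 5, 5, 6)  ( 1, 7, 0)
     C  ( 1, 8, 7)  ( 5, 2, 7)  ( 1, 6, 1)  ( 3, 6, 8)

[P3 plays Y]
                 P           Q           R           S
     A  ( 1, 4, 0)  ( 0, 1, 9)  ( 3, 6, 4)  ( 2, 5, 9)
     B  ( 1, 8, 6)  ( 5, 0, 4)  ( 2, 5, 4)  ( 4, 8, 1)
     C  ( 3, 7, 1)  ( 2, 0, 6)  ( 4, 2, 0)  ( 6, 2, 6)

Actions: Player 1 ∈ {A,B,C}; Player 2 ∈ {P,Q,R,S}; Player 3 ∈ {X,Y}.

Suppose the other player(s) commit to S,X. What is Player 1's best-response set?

u_1(A vs S,X) = 1
u_1(B vs S,X) = 1
u_1(C vs S,X) = 3
max payoff 3 at {C}

argmax u_1 = {C}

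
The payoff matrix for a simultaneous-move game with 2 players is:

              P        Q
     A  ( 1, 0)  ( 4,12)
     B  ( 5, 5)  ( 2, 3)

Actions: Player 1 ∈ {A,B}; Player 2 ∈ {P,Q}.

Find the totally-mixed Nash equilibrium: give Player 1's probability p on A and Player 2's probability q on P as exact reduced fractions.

P1 indiff ⇒ q·1+(1-q)·4 = q·5+(1-q)·2 ⇒ q(-4) = (1-q)(-2) ⇒ q = 1/3
P2 indiff ⇒ p·0+(1-p)·5 = p·12+(1-p)·3 ⇒ p(-12) = (1-p)(-2) ⇒ p = 1/7

(p,q) = (1/7, 1/3)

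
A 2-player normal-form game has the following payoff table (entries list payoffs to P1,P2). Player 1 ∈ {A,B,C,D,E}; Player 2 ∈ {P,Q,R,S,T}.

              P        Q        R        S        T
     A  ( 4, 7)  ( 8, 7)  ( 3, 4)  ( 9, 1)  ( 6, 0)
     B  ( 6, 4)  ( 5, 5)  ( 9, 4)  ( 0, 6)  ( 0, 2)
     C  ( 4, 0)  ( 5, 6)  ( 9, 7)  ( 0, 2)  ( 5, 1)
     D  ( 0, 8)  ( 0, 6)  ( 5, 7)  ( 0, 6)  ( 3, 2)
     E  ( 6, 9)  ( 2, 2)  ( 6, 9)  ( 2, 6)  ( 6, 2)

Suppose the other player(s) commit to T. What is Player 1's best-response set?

u_1(A vs T) = 6
u_1(B vs T) = 0
u_1(C vs T) = 5
u_1(D vs T) = 3
u_1(E vs T) = 6
max payoff 6 at {A,E}

BR_1 = {A,E}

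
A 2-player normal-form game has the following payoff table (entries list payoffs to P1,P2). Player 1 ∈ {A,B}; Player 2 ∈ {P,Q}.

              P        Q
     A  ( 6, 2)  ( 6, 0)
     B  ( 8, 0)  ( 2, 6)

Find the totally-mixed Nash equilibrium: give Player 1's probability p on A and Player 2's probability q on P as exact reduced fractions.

P1 indiff ⇒ q·6+(1-q)·6 = q·8+(1-q)·2 ⇒ q(-2) = (1-q)(-4) ⇒ q = 2/3
P2 indiff ⇒ p·2+(1-p)·0 = p·0+(1-p)·6 ⇒ p(2) = (1-p)(6) ⇒ p = 3/4

P1 mixes 3/4 on A; P2 mixes 2/3 on P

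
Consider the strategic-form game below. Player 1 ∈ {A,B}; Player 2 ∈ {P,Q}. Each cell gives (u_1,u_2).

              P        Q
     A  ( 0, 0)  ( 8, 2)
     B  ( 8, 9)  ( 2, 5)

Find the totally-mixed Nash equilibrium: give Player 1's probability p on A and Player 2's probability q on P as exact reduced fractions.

(p,q) = (2/3, 3/7)

P1 indiff ⇒ q·0+(1-q)·8 = q·8+(1-q)·2 ⇒ q(-8) = (1-q)(-6) ⇒ q = 3/7
P2 indiff ⇒ p·0+(1-p)·9 = p·2+(1-p)·5 ⇒ p(-2) = (1-p)(-4) ⇒ p = 2/3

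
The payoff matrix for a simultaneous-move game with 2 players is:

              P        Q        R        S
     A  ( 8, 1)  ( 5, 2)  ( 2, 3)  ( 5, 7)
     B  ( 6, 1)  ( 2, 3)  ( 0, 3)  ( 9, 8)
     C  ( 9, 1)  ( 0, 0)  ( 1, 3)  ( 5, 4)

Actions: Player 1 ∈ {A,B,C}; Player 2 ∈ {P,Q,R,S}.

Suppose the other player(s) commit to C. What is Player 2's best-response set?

P2 best: {S}

u_2(P vs C) = 1
u_2(Q vs C) = 0
u_2(R vs C) = 3
u_2(S vs C) = 4
max payoff 4 at {S}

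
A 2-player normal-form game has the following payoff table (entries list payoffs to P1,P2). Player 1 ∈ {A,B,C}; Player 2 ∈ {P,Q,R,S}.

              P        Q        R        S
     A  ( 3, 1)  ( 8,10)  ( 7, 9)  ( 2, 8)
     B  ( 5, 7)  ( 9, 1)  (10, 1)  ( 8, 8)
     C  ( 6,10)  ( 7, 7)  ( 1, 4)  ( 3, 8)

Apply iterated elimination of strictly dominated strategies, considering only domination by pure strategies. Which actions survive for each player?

Survivors P1:{B,C} P2:{P,S}

P1 drop A (B beats it: P:5>3 Q:9>8 R:10>7 S:8>2)
P2 drop Q (P beats it: B:7>1 C:10>7)
P2 drop R (P beats it: B:7>1 C:10>4)
P1→{B,C} P2→{P,S}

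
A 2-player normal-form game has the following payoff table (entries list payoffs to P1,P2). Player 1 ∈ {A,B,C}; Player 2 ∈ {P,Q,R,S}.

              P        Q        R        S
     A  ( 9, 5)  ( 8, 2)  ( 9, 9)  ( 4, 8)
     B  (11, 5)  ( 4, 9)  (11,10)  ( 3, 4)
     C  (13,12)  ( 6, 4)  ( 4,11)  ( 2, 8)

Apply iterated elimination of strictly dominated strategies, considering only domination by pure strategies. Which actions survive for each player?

Remaining: P1:{B,C} P2:{P,R}

P2 drop Q (R beats it: A:9>2 B:10>9 C:11>4)
P2 drop S (R beats it: A:9>8 B:10>4 C:11>8)
P1 drop A (B beats it: P:11>9 R:11>9)
P1→{B,C} P2→{P,R}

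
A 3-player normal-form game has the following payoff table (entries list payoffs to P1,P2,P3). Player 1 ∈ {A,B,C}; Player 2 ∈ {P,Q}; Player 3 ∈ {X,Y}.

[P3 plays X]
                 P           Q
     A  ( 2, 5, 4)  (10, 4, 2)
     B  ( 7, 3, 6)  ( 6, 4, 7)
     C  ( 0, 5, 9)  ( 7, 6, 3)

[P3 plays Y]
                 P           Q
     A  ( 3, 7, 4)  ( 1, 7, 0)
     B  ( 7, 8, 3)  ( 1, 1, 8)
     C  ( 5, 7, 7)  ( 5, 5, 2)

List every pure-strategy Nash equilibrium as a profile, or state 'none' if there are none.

(A,P,X): not NE [P1→B gives 7>2]
(A,P,Y): not NE [P1→B gives 7>3]
(A,Q,X): not NE [P2→P gives 5>4]
(A,Q,Y): not NE [P1→C gives 5>1; P3→X gives 2>0]
(B,P,X): not NE [P2→Q gives 4>3]
(B,P,Y): not NE [P3→X gives 6>3]
(B,Q,X): not NE [P1→A gives 10>6; P3→Y gives 8>7]
(B,Q,Y): not NE [P1→C gives 5>1; P2→P gives 8>1]
(C,P,X): not NE [P1→B gives 7>0; P2→Q gives 6>5]
(C,P,Y): not NE [P1→B gives 7>5; P3→X gives 9>7]
(C,Q,X): not NE [P1→A gives 10>7]
(C,Q,Y): not NE [P2→P gives 7>5; P3→X gives 3>2]

No pure NE.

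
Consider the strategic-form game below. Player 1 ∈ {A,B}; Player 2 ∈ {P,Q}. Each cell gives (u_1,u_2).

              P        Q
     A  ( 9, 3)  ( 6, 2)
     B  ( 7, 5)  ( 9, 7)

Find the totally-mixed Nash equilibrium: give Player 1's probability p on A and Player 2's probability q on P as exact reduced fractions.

P1 indiff ⇒ q·9+(1-q)·6 = q·7+(1-q)·9 ⇒ q(2) = (1-q)(3) ⇒ q = 3/5
P2 indiff ⇒ p·3+(1-p)·5 = p·2+(1-p)·7 ⇒ p(1) = (1-p)(2) ⇒ p = 2/3

p=2/3, q=3/5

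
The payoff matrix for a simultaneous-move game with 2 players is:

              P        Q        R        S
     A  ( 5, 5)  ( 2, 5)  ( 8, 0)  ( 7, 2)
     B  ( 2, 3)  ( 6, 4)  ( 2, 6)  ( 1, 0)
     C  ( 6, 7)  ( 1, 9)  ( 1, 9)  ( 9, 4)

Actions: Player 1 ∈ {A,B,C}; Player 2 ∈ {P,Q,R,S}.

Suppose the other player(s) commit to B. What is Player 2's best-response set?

u_2(P vs B) = 3
u_2(Q vs B) = 4
u_2(R vs B) = 6
u_2(S vs B) = 0
max payoff 6 at {R}

BR_2 = {R}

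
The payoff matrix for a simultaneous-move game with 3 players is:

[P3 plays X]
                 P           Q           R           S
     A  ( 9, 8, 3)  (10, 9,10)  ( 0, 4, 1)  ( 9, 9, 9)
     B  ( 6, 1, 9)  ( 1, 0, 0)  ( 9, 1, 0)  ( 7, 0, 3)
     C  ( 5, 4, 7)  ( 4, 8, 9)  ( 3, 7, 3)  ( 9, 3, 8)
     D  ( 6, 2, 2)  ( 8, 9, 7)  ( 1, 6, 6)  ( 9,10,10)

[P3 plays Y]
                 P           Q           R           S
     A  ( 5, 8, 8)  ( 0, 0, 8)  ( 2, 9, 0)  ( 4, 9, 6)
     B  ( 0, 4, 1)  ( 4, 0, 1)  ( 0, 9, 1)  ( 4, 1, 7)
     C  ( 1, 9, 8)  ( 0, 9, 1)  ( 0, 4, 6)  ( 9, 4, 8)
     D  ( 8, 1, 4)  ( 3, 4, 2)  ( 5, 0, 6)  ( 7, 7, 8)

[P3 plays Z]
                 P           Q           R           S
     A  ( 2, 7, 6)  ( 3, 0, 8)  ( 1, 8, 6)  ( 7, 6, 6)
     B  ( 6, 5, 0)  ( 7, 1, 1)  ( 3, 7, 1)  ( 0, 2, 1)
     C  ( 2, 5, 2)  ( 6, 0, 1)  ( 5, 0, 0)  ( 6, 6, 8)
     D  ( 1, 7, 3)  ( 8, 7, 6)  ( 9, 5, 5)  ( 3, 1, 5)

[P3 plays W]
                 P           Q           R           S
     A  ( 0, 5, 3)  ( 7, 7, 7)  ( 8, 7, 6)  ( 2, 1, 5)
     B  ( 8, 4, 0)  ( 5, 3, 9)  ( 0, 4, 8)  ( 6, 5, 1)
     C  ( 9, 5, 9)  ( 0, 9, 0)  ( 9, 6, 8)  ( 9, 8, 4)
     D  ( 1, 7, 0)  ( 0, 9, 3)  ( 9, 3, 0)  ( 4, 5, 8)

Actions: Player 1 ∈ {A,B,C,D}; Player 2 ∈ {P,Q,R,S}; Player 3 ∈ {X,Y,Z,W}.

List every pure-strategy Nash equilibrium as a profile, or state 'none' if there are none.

PSNE = {(A,Q,X), (A,S,X), (D,S,X)}

(A,P,X): not NE [P2→S gives 9>8; P3→Y gives 8>3]
(A,P,Y): not NE [P1→D gives 8>5; P2→S gives 9>8]
(A,P,Z): not NE [P1→B gives 6>2; P2→R gives 8>7; P3→Y gives 8>6]
(A,P,W): not NE [P1→C gives 9>0; P2→R gives 7>5; P3→Y gives 8>3]
(A,Q,X): NE
(A,Q,Y): not NE [P1→B gives 4>0; P2→S gives 9>0; P3→X gives 10>8]
(A,Q,Z): not NE [P1→D gives 8>3; P2→R gives 8>0; P3→X gives 10>8]
(A,Q,W): not NE [P3→X gives 10>7]
(A,R,X): not NE [P1→B gives 9>0; P2→S gives 9>4; P3→W gives 6>1]
(A,R,Y): not NE [P1→D gives 5>2; P3→W gives 6>0]
(A,R,Z): not NE [P1→D gives 9>1]
(A,R,W): not NE [P1→D gives 9>8]
(A,S,X): NE
(A,S,Y): not NE [P1→C gives 9>4; P3→X gives 9>6]
(A,S,Z): not NE [P2→R gives 8>6; P3→X gives 9>6]
(A,S,W): not NE [P1→C gives 9>2; P2→R gives 7>1; P3→X gives 9>5]
(B,P,X): not NE [P1→A gives 9>6]
(B,P,Y): not NE [P1→D gives 8>0; P2→R gives 9>4; P3→X gives 9>1]
(B,P,Z): not NE [P2→R gives 7>5; P3→X gives 9>0]
(B,P,W): not NE [P1→C gives 9>8; P2→S gives 5>4; P3→X gives 9>0]
(B,Q,X): not NE [P1→A gives 10>1; P2→R gives 1>0; P3→W gives 9>0]
(B,Q,Y): not NE [P2→R gives 9>0; P3→W gives 9>1]
(B,Q,Z): not NE [P1→D gives 8>7; P2→R gives 7>1; P3→W gives 9>1]
(B,Q,W): not NE [P1→A gives 7>5; P2→S gives 5>3]
(B,R,X): not NE [P3→W gives 8>0]
(B,R,Y): not NE [P1→D gives 5>0; P3→W gives 8>1]
(B,R,Z): not NE [P1→D gives 9>3; P3→W gives 8>1]
(B,R,W): not NE [P1→D gives 9>0; P2→S gives 5>4]
(B,S,X): not NE [P1→D gives 9>7; P2→R gives 1>0; P3→Y gives 7>3]
(B,S,Y): not NE [P1→C gives 9>4; P2→R gives 9>1]
(B,S,Z): not NE [P1→A gives 7>0; P2→R gives 7>2; P3→Y gives 7>1]
(B,S,W): not NE [P1→C gives 9>6; P3→Y gives 7>1]
(C,P,X): not NE [P1→A gives 9>5; P2→Q gives 8>4; P3→W gives 9>7]
(C,P,Y): not NE [P1→D gives 8>1; P3→W gives 9>8]
(C,P,Z): not NE [P1→B gives 6>2; P2→S gives 6>5; P3→W gives 9>2]
(C,P,W): not NE [P2→Q gives 9>5]
(C,Q,X): not NE [P1→A gives 10>4]
(C,Q,Y): not NE [P1→B gives 4>0; P3→X gives 9>1]
(C,Q,Z): not NE [P1→D gives 8>6; P2→S gives 6>0; P3→X gives 9>1]
(C,Q,W): not NE [P1→A gives 7>0; P3→X gives 9>0]
(C,R,X): not NE [P1→B gives 9>3; P2→Q gives 8>7; P3→W gives 8>3]
(C,R,Y): not NE [P1→D gives 5>0; P2→Q gives 9>4; P3→W gives 8>6]
(C,R,Z): not NE [P1→D gives 9>5; P2→S gives 6>0; P3→W gives 8>0]
(C,R,W): not NE [P2→Q gives 9>6]
(C,S,X): not NE [P2→Q gives 8>3]
(C,S,Y): not NE [P2→Q gives 9>4]
(C,S,Z): not NE [P1→A gives 7>6]
(C,S,W): not NE [P2→Q gives 9>8; P3→Z gives 8>4]
(D,P,X): not NE [P1→A gives 9>6; P2→S gives 10>2; P3→Y gives 4>2]
(D,P,Y): not NE [P2→S gives 7>1]
(D,P,Z): not NE [P1→B gives 6>1; P3→Y gives 4>3]
(D,P,W): not NE [P1→C gives 9>1; P2→Q gives 9>7; P3→Y gives 4>0]
(D,Q,X): not NE [P1→A gives 10>8; P2→S gives 10>9]
(D,Q,Y): not NE [P1→B gives 4>3; P2→S gives 7>4; P3→X gives 7>2]
(D,Q,Z): not NE [P3→X gives 7>6]
(D,Q,W): not NE [P1→A gives 7>0; P3→X gives 7>3]
(D,R,X): not NE [P1→B gives 9>1; P2→S gives 10>6]
(D,R,Y): not NE [P2→S gives 7>0]
(D,R,Z): not NE [P2→Q gives 7>5; P3→Y gives 6>5]
(D,R,W): not NE [P2→Q gives 9>3; P3→Y gives 6>0]
(D,S,X): NE
(D,S,Y): not NE [P1→C gives 9>7; P3→X gives 10>8]
(D,S,Z): not NE [P1→A gives 7>3; P2→Q gives 7>1; P3→X gives 10>5]
(D,S,W): not NE [P1→C gives 9>4; P2→Q gives 9>5; P3→X gives 10>8]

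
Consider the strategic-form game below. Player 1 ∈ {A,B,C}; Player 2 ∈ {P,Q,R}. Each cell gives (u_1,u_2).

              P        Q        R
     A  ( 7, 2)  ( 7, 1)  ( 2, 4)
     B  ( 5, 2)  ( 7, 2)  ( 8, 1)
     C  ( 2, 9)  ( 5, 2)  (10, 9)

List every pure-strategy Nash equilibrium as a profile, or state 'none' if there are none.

Nash profiles: (B,Q), (C,R)

(A,P): not NE [P2→R gives 4>2]
(A,Q): not NE [P2→R gives 4>1]
(A,R): not NE [P1→C gives 10>2]
(B,P): not NE [P1→A gives 7>5]
(B,Q): NE
(B,R): not NE [P1→C gives 10>8; P2→Q gives 2>1]
(C,P): not NE [P1→A gives 7>2]
(C,Q): not NE [P1→B gives 7>5; P2→R gives 9>2]
(C,R): NE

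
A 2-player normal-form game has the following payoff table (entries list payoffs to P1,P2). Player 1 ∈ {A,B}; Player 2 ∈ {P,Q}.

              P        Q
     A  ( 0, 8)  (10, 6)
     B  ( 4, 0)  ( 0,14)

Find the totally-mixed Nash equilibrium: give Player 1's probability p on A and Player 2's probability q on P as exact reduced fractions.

P1 indiff ⇒ q·0+(1-q)·10 = q·4+(1-q)·0 ⇒ q(-4) = (1-q)(-10) ⇒ q = 5/7
P2 indiff ⇒ p·8+(1-p)·0 = p·6+(1-p)·14 ⇒ p(2) = (1-p)(14) ⇒ p = 7/8

P1 mixes 7/8 on A; P2 mixes 5/7 on P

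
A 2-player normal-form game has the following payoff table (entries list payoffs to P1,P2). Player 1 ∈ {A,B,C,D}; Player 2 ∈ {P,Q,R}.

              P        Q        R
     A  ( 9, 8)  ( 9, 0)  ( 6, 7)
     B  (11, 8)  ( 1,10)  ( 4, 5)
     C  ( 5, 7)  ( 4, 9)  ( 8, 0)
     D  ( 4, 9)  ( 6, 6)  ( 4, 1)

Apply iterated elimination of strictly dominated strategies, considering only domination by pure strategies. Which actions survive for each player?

IESDS → P1:{A,B} P2:{P,Q}

P1 drop D (A beats it: P:9>4 Q:9>6 R:6>4)
P2 drop R (P beats it: A:8>7 B:8>5 C:7>0)
P1 drop C (A beats it: P:9>5 Q:9>4)
P1→{A,B} P2→{P,Q}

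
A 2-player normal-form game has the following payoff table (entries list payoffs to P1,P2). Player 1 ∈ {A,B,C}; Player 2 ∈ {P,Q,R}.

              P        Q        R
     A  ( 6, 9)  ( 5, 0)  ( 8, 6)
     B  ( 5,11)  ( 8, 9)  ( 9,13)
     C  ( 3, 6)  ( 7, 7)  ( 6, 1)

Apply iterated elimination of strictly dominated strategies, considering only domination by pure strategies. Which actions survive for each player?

IESDS → P1:{A,B} P2:{P,R}

P1 drop C (B beats it: P:5>3 Q:8>7 R:9>6)
P2 drop Q (P beats it: A:9>0 B:11>9)
P1→{A,B} P2→{P,R}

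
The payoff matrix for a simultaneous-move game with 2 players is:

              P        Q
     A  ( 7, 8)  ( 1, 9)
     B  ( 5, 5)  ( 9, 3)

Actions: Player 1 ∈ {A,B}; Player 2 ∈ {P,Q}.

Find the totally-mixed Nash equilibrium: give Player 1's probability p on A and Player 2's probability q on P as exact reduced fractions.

P1 mixes 2/3 on A; P2 mixes 4/5 on P

P1 indiff ⇒ q·7+(1-q)·1 = q·5+(1-q)·9 ⇒ q(2) = (1-q)(8) ⇒ q = 4/5
P2 indiff ⇒ p·8+(1-p)·5 = p·9+(1-p)·3 ⇒ p(-1) = (1-p)(-2) ⇒ p = 2/3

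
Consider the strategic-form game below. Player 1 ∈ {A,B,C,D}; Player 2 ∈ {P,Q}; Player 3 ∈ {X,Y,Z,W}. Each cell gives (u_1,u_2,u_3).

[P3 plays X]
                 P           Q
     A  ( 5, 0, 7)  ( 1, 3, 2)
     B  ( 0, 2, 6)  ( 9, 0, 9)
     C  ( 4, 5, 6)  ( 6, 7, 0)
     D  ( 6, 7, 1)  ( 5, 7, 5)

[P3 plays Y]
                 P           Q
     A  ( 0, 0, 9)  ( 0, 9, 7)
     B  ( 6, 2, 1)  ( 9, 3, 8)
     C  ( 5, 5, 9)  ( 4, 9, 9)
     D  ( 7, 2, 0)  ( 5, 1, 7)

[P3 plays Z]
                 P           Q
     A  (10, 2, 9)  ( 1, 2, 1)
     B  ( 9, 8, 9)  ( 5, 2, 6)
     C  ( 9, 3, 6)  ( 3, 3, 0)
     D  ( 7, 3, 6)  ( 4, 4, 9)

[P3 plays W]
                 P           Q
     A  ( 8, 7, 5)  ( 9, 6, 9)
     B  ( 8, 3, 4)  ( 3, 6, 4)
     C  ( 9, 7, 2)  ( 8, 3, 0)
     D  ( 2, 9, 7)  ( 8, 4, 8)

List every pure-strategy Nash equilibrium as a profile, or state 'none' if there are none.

Nash profiles: (A,P,Z)

(A,P,X): not NE [P1→D gives 6>5; P2→Q gives 3>0; P3→Z gives 9>7]
(A,P,Y): not NE [P1→D gives 7>0; P2→Q gives 9>0]
(A,P,Z): NE
(A,P,W): not NE [P1→C gives 9>8; P3→Z gives 9>5]
(A,Q,X): not NE [P1→B gives 9>1; P3→W gives 9>2]
(A,Q,Y): not NE [P1→B gives 9>0; P3→W gives 9>7]
(A,Q,Z): not NE [P1→B gives 5>1; P3→W gives 9>1]
(A,Q,W): not NE [P2→P gives 7>6]
(B,P,X): not NE [P1→D gives 6>0; P3→Z gives 9>6]
(B,P,Y): not NE [P1→D gives 7>6; P2→Q gives 3>2; P3→Z gives 9>1]
(B,P,Z): not NE [P1→A gives 10>9]
(B,P,W): not NE [P1→C gives 9>8; P2→Q gives 6>3; P3→Z gives 9>4]
(B,Q,X): not NE [P2→P gives 2>0]
(B,Q,Y): not NE [P3→X gives 9>8]
(B,Q,Z): not NE [P2→P gives 8>2; P3→X gives 9>6]
(B,Q,W): not NE [P1→A gives 9>3; P3→X gives 9>4]
(C,P,X): not NE [P1→D gives 6>4; P2→Q gives 7>5; P3→Y gives 9>6]
(C,P,Y): not NE [P1→D gives 7>5; P2→Q gives 9>5]
(C,P,Z): not NE [P1→A gives 10>9; P3→Y gives 9>6]
(C,P,W): not NE [P3→Y gives 9>2]
(C,Q,X): not NE [P1→B gives 9>6; P3→Y gives 9>0]
(C,Q,Y): not NE [P1→B gives 9>4]
(C,Q,Z): not NE [P1→B gives 5>3; P3→Y gives 9>0]
(C,Q,W): not NE [P1→A gives 9>8; P2→P gives 7>3; P3→Y gives 9>0]
(D,P,X): not NE [P3→W gives 7>1]
(D,P,Y): not NE [P3→W gives 7>0]
(D,P,Z): not NE [P1→A gives 10>7; P2→Q gives 4>3; P3→W gives 7>6]
(D,P,W): not NE [P1→C gives 9>2]
(D,Q,X): not NE [P1→B gives 9>5; P3→Z gives 9>5]
(D,Q,Y): not NE [P1→B gives 9>5; P2→P gives 2>1; P3→Z gives 9>7]
(D,Q,Z): not NE [P1→B gives 5>4]
(D,Q,W): not NE [P1→A gives 9>8; P2→P gives 9>4; P3→Z gives 9>8]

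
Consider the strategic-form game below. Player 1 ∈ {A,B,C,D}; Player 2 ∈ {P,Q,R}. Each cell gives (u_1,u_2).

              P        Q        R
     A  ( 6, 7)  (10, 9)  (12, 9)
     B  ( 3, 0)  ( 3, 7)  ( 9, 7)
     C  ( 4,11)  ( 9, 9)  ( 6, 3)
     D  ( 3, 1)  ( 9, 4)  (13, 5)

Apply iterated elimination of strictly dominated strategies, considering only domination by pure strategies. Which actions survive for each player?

P1 drop B (A beats it: P:6>3 Q:10>3 R:12>9)
P1 drop C (A beats it: P:6>4 Q:10>9 R:12>6)
P2 drop P (Q beats it: A:9>7 D:4>1)
P1→{A,D} P2→{Q,R}

Survivors P1:{A,D} P2:{Q,R}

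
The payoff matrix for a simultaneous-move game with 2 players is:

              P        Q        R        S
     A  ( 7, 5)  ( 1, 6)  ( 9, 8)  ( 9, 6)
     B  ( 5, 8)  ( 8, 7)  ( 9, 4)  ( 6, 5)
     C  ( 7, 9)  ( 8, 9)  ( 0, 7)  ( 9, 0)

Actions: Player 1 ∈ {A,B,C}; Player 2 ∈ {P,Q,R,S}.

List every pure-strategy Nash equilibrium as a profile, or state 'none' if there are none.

Nash profiles: (A,R), (C,P), (C,Q)

(A,P): not NE [P2→R gives 8>5]
(A,Q): not NE [P1→C gives 8>1; P2→R gives 8>6]
(A,R): NE
(A,S): not NE [P2→R gives 8>6]
(B,P): not NE [P1→C gives 7>5]
(B,Q): not NE [P2→P gives 8>7]
(B,R): not NE [P2→P gives 8>4]
(B,S): not NE [P1→C gives 9>6; P2→P gives 8>5]
(C,P): NE
(C,Q): NE
(C,R): not NE [P1→B gives 9>0; P2→Q gives 9>7]
(C,S): not NE [P2→Q gives 9>0]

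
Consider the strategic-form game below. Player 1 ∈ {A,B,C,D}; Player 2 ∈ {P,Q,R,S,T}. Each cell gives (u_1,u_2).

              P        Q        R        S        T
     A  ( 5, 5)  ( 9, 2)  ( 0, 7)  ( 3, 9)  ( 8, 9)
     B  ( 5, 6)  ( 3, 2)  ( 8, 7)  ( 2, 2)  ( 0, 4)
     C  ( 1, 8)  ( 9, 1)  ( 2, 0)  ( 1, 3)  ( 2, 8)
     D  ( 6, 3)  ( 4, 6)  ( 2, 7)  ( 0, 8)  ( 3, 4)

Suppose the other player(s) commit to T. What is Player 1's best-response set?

argmax u_1 = {A}

u_1(A vs T) = 8
u_1(B vs T) = 0
u_1(C vs T) = 2
u_1(D vs T) = 3
max payoff 8 at {A}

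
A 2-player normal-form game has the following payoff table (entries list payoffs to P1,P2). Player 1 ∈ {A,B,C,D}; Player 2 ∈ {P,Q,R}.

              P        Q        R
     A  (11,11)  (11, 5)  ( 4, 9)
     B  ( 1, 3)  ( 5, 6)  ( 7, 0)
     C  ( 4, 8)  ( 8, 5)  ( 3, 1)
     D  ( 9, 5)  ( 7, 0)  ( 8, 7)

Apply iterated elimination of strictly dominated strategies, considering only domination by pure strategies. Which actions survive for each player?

Survivors P1:{A,D} P2:{P,R}

P1 drop B (D beats it: P:9>1 Q:7>5 R:8>7)
P1 drop C (A beats it: P:11>4 Q:11>8 R:4>3)
P2 drop Q (P beats it: A:11>5 D:5>0)
P1→{A,D} P2→{P,R}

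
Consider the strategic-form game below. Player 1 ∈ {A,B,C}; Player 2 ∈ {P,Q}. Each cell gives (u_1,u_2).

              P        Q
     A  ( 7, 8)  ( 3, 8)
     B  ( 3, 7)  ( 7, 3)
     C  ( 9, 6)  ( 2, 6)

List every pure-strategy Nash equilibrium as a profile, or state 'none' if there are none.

(A,P): not NE [P1→C gives 9>7]
(A,Q): not NE [P1→B gives 7>3]
(B,P): not NE [P1→C gives 9>3]
(B,Q): not NE [P2→P gives 7>3]
(C,P): NE
(C,Q): not NE [P1→B gives 7>2]

Nash profiles: (C,P)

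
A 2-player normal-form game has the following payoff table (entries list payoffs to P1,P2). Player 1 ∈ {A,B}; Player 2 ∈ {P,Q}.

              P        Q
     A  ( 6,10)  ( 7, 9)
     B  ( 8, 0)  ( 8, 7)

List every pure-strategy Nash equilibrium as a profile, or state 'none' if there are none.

(A,P): not NE [P1→B gives 8>6]
(A,Q): not NE [P1→B gives 8>7; P2→P gives 10>9]
(B,P): not NE [P2→Q gives 7>0]
(B,Q): NE

NE set: (B,Q)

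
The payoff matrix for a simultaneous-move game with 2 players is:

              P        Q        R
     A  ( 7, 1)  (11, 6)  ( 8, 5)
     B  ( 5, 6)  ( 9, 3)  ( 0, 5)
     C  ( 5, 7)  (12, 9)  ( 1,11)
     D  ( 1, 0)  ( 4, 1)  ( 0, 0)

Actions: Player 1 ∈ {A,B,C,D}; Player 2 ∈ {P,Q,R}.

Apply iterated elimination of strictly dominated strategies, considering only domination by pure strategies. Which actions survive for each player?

Survivors P1:{A,C} P2:{Q,R}

P1 drop B (A beats it: P:7>5 Q:11>9 R:8>0)
P1 drop D (A beats it: P:7>1 Q:11>4 R:8>0)
P2 drop P (Q beats it: A:6>1 C:9>7)
P1→{A,C} P2→{Q,R}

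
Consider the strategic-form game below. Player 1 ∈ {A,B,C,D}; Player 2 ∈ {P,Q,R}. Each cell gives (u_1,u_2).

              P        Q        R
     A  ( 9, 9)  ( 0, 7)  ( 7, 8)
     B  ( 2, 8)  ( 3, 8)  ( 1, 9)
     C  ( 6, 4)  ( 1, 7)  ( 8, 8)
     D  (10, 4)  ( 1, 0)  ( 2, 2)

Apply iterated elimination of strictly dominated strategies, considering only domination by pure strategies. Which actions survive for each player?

P2 drop Q (R beats it: A:8>7 B:9>8 C:8>7 D:2>0)
P1 drop B (A beats it: P:9>2 R:7>1)
P1→{A,C,D} P2→{P,R}

Remaining: P1:{A,C,D} P2:{P,R}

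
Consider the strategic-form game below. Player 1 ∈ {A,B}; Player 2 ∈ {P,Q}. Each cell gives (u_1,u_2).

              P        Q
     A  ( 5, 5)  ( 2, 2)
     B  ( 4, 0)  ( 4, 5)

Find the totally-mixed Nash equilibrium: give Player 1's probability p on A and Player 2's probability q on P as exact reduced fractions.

P1 mixes 5/8 on A; P2 mixes 2/3 on P

P1 indiff ⇒ q·5+(1-q)·2 = q·4+(1-q)·4 ⇒ q(1) = (1-q)(2) ⇒ q = 2/3
P2 indiff ⇒ p·5+(1-p)·0 = p·2+(1-p)·5 ⇒ p(3) = (1-p)(5) ⇒ p = 5/8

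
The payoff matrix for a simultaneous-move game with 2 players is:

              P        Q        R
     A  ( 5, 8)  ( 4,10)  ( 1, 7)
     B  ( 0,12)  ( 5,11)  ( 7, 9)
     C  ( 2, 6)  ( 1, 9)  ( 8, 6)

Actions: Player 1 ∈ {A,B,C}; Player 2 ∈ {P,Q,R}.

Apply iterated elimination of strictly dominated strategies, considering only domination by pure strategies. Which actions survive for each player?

P2 drop R (Q beats it: A:10>7 B:11>9 C:9>6)
P1 drop C (A beats it: P:5>2 Q:4>1)
P1→{A,B} P2→{P,Q}

Survivors P1:{A,B} P2:{P,Q}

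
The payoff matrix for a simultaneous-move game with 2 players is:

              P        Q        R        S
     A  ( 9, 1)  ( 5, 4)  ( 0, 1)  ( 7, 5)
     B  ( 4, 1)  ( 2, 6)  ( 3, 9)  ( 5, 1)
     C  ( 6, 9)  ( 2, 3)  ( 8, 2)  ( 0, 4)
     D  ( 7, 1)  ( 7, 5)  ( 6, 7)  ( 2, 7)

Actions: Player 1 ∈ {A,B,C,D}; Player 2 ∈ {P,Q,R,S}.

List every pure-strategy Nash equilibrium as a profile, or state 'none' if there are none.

(A,P): not NE [P2→S gives 5>1]
(A,Q): not NE [P1→D gives 7>5; P2→S gives 5>4]
(A,R): not NE [P1→C gives 8>0; P2→S gives 5>1]
(A,S): NE
(B,P): not NE [P1→A gives 9>4; P2→R gives 9>1]
(B,Q): not NE [P1→D gives 7>2; P2→R gives 9>6]
(B,R): not NE [P1→C gives 8>3]
(B,S): not NE [P1→A gives 7>5; P2→R gives 9>1]
(C,P): not NE [P1→A gives 9>6]
(C,Q): not NE [P1→D gives 7>2; P2→P gives 9>3]
(C,R): not NE [P2→P gives 9>2]
(C,S): not NE [P1→A gives 7>0; P2→P gives 9>4]
(D,P): not NE [P1→A gives 9>7; P2→S gives 7>1]
(D,Q): not NE [P2→S gives 7>5]
(D,R): not NE [P1→C gives 8>6]
(D,S): not NE [P1→A gives 7>2]

PSNE = {(A,S)}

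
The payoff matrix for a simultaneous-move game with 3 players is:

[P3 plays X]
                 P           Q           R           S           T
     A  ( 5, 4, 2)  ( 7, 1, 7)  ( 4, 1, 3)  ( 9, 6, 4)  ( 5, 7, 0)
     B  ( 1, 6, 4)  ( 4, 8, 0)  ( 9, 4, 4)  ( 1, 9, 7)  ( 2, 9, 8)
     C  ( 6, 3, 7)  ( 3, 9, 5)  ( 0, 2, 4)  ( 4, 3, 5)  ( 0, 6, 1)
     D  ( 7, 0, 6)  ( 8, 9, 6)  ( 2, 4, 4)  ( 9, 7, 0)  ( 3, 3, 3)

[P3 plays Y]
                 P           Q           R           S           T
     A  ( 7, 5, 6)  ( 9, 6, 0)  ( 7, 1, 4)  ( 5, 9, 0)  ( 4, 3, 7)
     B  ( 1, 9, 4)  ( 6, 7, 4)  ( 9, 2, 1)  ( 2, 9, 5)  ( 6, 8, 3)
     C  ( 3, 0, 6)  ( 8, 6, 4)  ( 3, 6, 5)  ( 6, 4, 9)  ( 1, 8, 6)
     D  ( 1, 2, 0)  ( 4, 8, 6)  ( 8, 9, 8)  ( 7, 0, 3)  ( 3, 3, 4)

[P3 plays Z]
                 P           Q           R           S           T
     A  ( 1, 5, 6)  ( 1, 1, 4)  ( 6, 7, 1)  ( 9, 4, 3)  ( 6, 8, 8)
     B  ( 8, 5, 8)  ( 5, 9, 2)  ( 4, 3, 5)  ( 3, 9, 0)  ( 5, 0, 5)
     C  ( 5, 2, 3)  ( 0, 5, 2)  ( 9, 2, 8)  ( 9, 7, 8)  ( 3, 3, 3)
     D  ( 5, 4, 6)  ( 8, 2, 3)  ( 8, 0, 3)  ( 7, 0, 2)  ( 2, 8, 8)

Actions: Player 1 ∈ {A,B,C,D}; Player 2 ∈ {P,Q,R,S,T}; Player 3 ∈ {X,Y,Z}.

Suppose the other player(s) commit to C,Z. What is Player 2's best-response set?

u_2(P vs C,Z) = 2
u_2(Q vs C,Z) = 5
u_2(R vs C,Z) = 2
u_2(S vs C,Z) = 7
u_2(T vs C,Z) = 3
max payoff 7 at {S}

P2 best: {S}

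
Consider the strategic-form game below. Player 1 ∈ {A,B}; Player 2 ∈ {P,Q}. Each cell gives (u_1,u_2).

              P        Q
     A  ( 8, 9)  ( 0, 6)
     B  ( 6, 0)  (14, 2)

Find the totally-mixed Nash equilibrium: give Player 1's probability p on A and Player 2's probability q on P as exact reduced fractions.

P1 indiff ⇒ q·8+(1-q)·0 = q·6+(1-q)·14 ⇒ q(2) = (1-q)(14) ⇒ q = 7/8
P2 indiff ⇒ p·9+(1-p)·0 = p·6+(1-p)·2 ⇒ p(3) = (1-p)(2) ⇒ p = 2/5

P1 mixes 2/5 on A; P2 mixes 7/8 on P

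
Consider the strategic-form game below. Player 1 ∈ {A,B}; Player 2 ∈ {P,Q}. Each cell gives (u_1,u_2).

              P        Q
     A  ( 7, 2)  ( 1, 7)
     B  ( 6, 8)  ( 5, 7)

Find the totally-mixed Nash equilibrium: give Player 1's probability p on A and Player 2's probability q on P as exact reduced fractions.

P1 indiff ⇒ q·7+(1-q)·1 = q·6+(1-q)·5 ⇒ q(1) = (1-q)(4) ⇒ q = 4/5
P2 indiff ⇒ p·2+(1-p)·8 = p·7+(1-p)·7 ⇒ p(-5) = (1-p)(-1) ⇒ p = 1/6

P1 mixes 1/6 on A; P2 mixes 4/5 on P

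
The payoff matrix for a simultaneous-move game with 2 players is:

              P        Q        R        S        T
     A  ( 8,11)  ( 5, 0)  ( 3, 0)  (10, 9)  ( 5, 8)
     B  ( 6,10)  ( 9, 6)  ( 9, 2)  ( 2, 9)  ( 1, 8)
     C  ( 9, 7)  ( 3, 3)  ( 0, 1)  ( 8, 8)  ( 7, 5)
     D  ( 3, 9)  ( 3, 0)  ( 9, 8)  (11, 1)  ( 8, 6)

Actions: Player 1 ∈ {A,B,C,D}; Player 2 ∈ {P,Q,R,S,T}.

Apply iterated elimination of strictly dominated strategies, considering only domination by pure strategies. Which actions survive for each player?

IESDS → P1:{A,C,D} P2:{P,S}

P2 drop Q (P beats it: A:11>0 B:10>6 C:7>3 D:9>0)
P2 drop R (P beats it: A:11>0 B:10>2 C:7>1 D:9>8)
P1 drop B (A beats it: P:8>6 S:10>2 T:5>1)
P2 drop T (P beats it: A:11>8 C:7>5 D:9>6)
P1→{A,C,D} P2→{P,S}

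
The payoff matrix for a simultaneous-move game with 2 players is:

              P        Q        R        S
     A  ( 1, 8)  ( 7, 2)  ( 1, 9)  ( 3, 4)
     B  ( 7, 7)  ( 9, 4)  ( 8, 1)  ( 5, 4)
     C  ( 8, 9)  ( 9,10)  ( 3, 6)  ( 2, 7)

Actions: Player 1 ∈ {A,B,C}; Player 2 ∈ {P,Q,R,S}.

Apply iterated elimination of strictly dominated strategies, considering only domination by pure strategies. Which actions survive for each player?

Remaining: P1:{B,C} P2:{P,Q}

P1 drop A (B beats it: P:7>1 Q:9>7 R:8>1 S:5>3)
P2 drop R (P beats it: B:7>1 C:9>6)
P2 drop S (P beats it: B:7>4 C:9>7)
P1→{B,C} P2→{P,Q}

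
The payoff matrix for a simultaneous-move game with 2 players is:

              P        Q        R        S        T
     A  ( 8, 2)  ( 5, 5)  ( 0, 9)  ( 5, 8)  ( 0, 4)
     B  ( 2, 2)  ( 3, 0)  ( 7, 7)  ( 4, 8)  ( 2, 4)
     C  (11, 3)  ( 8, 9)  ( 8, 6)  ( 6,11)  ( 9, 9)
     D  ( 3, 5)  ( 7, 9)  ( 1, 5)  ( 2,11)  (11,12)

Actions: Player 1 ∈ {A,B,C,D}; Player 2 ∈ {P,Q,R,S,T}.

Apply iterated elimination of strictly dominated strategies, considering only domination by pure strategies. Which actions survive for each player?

Survivors P1:{C,D} P2:{S,T}

P1 drop A (C beats it: P:11>8 Q:8>5 R:8>0 S:6>5 T:9>0)
P1 drop B (C beats it: P:11>2 Q:8>3 R:8>7 S:6>4 T:9>2)
P2 drop P (Q beats it: C:9>3 D:9>5)
P2 drop Q (S beats it: C:11>9 D:11>9)
P2 drop R (S beats it: C:11>6 D:11>5)
P1→{C,D} P2→{S,T}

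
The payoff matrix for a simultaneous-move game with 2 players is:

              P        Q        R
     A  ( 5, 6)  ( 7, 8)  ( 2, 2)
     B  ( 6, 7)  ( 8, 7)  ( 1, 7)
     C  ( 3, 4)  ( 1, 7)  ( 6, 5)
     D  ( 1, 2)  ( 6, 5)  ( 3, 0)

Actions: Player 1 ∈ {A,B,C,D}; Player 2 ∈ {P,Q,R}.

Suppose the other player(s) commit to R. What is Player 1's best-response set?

P1 best: {C}

u_1(A vs R) = 2
u_1(B vs R) = 1
u_1(C vs R) = 6
u_1(D vs R) = 3
max payoff 6 at {C}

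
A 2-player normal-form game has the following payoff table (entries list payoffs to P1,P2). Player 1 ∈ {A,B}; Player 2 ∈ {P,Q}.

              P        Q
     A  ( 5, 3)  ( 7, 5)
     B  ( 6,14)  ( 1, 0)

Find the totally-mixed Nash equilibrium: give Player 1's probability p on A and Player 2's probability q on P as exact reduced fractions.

P1 indiff ⇒ q·5+(1-q)·7 = q·6+(1-q)·1 ⇒ q(-1) = (1-q)(-6) ⇒ q = 6/7
P2 indiff ⇒ p·3+(1-p)·14 = p·5+(1-p)·0 ⇒ p(-2) = (1-p)(-14) ⇒ p = 7/8

P1 mixes 7/8 on A; P2 mixes 6/7 on P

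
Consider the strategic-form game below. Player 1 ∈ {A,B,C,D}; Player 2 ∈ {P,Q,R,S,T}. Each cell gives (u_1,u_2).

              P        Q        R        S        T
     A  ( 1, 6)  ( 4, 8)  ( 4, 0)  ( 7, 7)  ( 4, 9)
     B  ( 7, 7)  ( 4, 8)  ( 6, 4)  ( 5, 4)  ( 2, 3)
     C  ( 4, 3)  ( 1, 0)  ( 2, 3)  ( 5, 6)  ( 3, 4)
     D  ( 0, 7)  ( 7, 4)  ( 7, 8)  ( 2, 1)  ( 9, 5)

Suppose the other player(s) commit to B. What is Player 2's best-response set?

argmax u_2 = {Q}

u_2(P vs B) = 7
u_2(Q vs B) = 8
u_2(R vs B) = 4
u_2(S vs B) = 4
u_2(T vs B) = 3
max payoff 8 at {Q}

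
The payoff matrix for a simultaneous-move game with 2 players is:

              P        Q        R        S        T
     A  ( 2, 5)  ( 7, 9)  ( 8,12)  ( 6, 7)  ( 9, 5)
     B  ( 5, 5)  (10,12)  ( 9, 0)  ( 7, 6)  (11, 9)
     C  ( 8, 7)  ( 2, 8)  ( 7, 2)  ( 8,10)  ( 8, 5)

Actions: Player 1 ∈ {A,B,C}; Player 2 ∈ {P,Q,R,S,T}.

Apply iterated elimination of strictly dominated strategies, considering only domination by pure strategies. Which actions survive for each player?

P1 drop A (B beats it: P:5>2 Q:10>7 R:9>8 S:7>6 T:11>9)
P2 drop P (Q beats it: B:12>5 C:8>7)
P2 drop R (Q beats it: B:12>0 C:8>2)
P2 drop T (Q beats it: B:12>9 C:8>5)
P1→{B,C} P2→{Q,S}

Survivors P1:{B,C} P2:{Q,S}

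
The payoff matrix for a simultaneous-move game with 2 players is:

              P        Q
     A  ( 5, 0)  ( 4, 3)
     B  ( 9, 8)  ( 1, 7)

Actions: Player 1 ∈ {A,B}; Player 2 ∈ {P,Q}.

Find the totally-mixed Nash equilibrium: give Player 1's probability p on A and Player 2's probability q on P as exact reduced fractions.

P1 indiff ⇒ q·5+(1-q)·4 = q·9+(1-q)·1 ⇒ q(-4) = (1-q)(-3) ⇒ q = 3/7
P2 indiff ⇒ p·0+(1-p)·8 = p·3+(1-p)·7 ⇒ p(-3) = (1-p)(-1) ⇒ p = 1/4

p=1/4, q=3/7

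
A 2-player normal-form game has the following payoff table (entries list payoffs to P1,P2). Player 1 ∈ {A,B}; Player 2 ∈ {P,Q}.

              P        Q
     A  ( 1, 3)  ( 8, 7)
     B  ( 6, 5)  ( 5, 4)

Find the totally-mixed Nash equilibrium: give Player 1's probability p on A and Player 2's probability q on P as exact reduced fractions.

P1 indiff ⇒ q·1+(1-q)·8 = q·6+(1-q)·5 ⇒ q(-5) = (1-q)(-3) ⇒ q = 3/8
P2 indiff ⇒ p·3+(1-p)·5 = p·7+(1-p)·4 ⇒ p(-4) = (1-p)(-1) ⇒ p = 1/5

p=1/5, q=3/8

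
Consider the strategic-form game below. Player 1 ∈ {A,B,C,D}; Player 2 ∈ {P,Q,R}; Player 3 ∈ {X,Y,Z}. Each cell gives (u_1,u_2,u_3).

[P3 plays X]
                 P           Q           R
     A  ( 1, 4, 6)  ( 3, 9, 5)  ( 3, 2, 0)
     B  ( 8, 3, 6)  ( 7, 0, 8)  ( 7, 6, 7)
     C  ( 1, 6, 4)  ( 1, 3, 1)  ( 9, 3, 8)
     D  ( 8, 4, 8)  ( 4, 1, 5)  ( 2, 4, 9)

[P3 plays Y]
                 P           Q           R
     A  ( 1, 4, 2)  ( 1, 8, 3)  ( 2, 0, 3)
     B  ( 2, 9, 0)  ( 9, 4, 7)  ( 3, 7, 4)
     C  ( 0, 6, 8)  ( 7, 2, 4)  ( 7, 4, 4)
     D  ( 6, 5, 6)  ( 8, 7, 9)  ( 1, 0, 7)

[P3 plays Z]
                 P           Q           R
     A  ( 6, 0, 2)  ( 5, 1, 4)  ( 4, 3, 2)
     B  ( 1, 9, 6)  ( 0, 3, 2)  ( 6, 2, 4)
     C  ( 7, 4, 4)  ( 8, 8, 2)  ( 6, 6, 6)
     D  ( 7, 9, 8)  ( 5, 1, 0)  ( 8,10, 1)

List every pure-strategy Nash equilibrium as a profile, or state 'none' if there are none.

Nash profiles: (D,P,X)

(A,P,X): not NE [P1→D gives 8>1; P2→Q gives 9>4]
(A,P,Y): not NE [P1→D gives 6>1; P2→Q gives 8>4; P3→X gives 6>2]
(A,P,Z): not NE [P1→D gives 7>6; P2→R gives 3>0; P3→X gives 6>2]
(A,Q,X): not NE [P1→B gives 7>3]
(A,Q,Y): not NE [P1→B gives 9>1; P3→X gives 5>3]
(A,Q,Z): not NE [P1→C gives 8>5; P2→R gives 3>1; P3→X gives 5>4]
(A,R,X): not NE [P1→C gives 9>3; P2→Q gives 9>2; P3→Y gives 3>0]
(A,R,Y): not NE [P1→C gives 7>2; P2→Q gives 8>0]
(A,R,Z): not NE [P1→D gives 8>4; P3→Y gives 3>2]
(B,P,X): not NE [P2→R gives 6>3]
(B,P,Y): not NE [P1→D gives 6>2; P3→Z gives 6>0]
(B,P,Z): not NE [P1→D gives 7>1]
(B,Q,X): not NE [P2→R gives 6>0]
(B,Q,Y): not NE [P2→P gives 9>4; P3→X gives 8>7]
(B,Q,Z): not NE [P1→C gives 8>0; P2→P gives 9>3; P3→X gives 8>2]
(B,R,X): not NE [P1→C gives 9>7]
(B,R,Y): not NE [P1→C gives 7>3; P2→P gives 9>7; P3→X gives 7>4]
(B,R,Z): not NE [P1→D gives 8>6; P2→P gives 9>2; P3→X gives 7>4]
(C,P,X): not NE [P1→D gives 8>1; P3→Y gives 8>4]
(C,P,Y): not NE [P1→D gives 6>0]
(C,P,Z): not NE [P2→Q gives 8>4; P3→Y gives 8>4]
(C,Q,X): not NE [P1→B gives 7>1; P2→P gives 6>3; P3→Y gives 4>1]
(C,Q,Y): not NE [P1→B gives 9>7; P2→P gives 6>2]
(C,Q,Z): not NE [P3→Y gives 4>2]
(C,R,X): not NE [P2→P gives 6>3]
(C,R,Y): not NE [P2→P gives 6>4; P3→X gives 8>4]
(C,R,Z): not NE [P1→D gives 8>6; P2→Q gives 8>6; P3→X gives 8>6]
(D,P,X): NE
(D,P,Y): not NE [P2→Q gives 7>5; P3→Z gives 8>6]
(D,P,Z): not NE [P2→R gives 10>9]
(D,Q,X): not NE [P1→B gives 7>4; P2→R gives 4>1; P3→Y gives 9>5]
(D,Q,Y): not NE [P1→B gives 9>8]
(D,Q,Z): not NE [P1→C gives 8>5; P2→R gives 10>1; P3→Y gives 9>0]
(D,R,X): not NE [P1→C gives 9>2]
(D,R,Y): not NE [P1→C gives 7>1; P2→Q gives 7>0; P3→X gives 9>7]
(D,R,Z): not NE [P3→X gives 9>1]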